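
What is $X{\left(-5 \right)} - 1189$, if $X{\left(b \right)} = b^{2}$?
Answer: $-1164$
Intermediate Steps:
$X{\left(-5 \right)} - 1189 = \left(-5\right)^{2} - 1189 = 25 - 1189 = -1164$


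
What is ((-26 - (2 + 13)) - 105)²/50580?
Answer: 5329/12645 ≈ 0.42143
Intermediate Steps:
((-26 - (2 + 13)) - 105)²/50580 = ((-26 - 1*15) - 105)²*(1/50580) = ((-26 - 15) - 105)²*(1/50580) = (-41 - 105)²*(1/50580) = (-146)²*(1/50580) = 21316*(1/50580) = 5329/12645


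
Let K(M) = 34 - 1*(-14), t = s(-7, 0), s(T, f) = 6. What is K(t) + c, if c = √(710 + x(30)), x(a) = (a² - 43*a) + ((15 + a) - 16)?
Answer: 48 + √349 ≈ 66.682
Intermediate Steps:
t = 6
x(a) = -1 + a² - 42*a (x(a) = (a² - 43*a) + (-1 + a) = -1 + a² - 42*a)
K(M) = 48 (K(M) = 34 + 14 = 48)
c = √349 (c = √(710 + (-1 + 30² - 42*30)) = √(710 + (-1 + 900 - 1260)) = √(710 - 361) = √349 ≈ 18.682)
K(t) + c = 48 + √349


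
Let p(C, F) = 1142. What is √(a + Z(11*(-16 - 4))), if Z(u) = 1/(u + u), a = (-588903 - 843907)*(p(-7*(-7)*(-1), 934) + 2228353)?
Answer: I*√154611028177980110/220 ≈ 1.7873e+6*I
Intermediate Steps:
a = -3194442730950 (a = (-588903 - 843907)*(1142 + 2228353) = -1432810*2229495 = -3194442730950)
Z(u) = 1/(2*u)
√(a + Z(11*(-16 - 4))) = √(-3194442730950 + 1/(2*((11*(-16 - 4))))) = √(-3194442730950 + 1/(2*((11*(-20))))) = √(-3194442730950 + (½)/(-220)) = √(-3194442730950 + (½)*(-1/220)) = √(-3194442730950 - 1/440) = √(-1405554801618001/440) = I*√154611028177980110/220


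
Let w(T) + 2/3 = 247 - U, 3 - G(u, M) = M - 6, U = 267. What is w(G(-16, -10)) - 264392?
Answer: -793238/3 ≈ -2.6441e+5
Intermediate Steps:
G(u, M) = 9 - M (G(u, M) = 3 - (M - 6) = 3 - (-6 + M) = 3 + (6 - M) = 9 - M)
w(T) = -62/3 (w(T) = -⅔ + (247 - 1*267) = -⅔ + (247 - 267) = -⅔ - 20 = -62/3)
w(G(-16, -10)) - 264392 = -62/3 - 264392 = -793238/3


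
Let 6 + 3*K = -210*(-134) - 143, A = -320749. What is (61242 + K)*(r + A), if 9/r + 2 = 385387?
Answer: -2379157341542932/105105 ≈ -2.2636e+10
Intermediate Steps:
r = 9/385385 (r = 9/(-2 + 385387) = 9/385385 ≈ 2.3353e-5)
K = 27991/3 (K = -2 + (-210*(-134) - 143)/3 = -2 + (28140 - 143)/3 = -2 + (⅓)*27997 = -2 + 27997/3 = 27991/3 ≈ 9330.3)
(61242 + K)*(r + A) = (61242 + 27991/3)*(9/385385 - 320749) = (211717/3)*(-123611853356/385385) = -2379157341542932/105105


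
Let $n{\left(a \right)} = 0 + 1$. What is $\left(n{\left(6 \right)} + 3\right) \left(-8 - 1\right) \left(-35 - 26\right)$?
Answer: $2196$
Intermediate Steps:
$n{\left(a \right)} = 1$
$\left(n{\left(6 \right)} + 3\right) \left(-8 - 1\right) \left(-35 - 26\right) = \left(1 + 3\right) \left(-8 - 1\right) \left(-35 - 26\right) = 4 \left(-9\right) \left(-61\right) = \left(-36\right) \left(-61\right) = 2196$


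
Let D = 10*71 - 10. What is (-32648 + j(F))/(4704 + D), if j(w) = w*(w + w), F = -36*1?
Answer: -7514/1351 ≈ -5.5618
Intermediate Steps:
F = -36
j(w) = 2*w² (j(w) = w*(2*w) = 2*w²)
D = 700 (D = 710 - 10 = 700)
(-32648 + j(F))/(4704 + D) = (-32648 + 2*(-36)²)/(4704 + 700) = (-32648 + 2*1296)/5404 = (-32648 + 2592)*(1/5404) = -30056*1/5404 = -7514/1351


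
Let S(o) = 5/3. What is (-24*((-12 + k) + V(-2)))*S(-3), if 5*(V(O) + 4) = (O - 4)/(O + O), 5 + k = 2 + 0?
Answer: 748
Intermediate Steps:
k = -3 (k = -5 + (2 + 0) = -5 + 2 = -3)
V(O) = -4 + (-4 + O)/(10*O) (V(O) = -4 + ((O - 4)/(O + O))/5 = -4 + ((-4 + O)/((2*O)))/5 = -4 + ((-4 + O)*(1/(2*O)))/5 = -4 + ((-4 + O)/(2*O))/5 = -4 + (-4 + O)/(10*O))
S(o) = 5/3 (S(o) = 5*(⅓) = 5/3)
(-24*((-12 + k) + V(-2)))*S(-3) = -24*((-12 - 3) + (⅒)*(-4 - 39*(-2))/(-2))*(5/3) = -24*(-15 + (⅒)*(-½)*(-4 + 78))*(5/3) = -24*(-15 + (⅒)*(-½)*74)*(5/3) = -24*(-15 - 37/10)*(5/3) = -24*(-187/10)*(5/3) = (2244/5)*(5/3) = 748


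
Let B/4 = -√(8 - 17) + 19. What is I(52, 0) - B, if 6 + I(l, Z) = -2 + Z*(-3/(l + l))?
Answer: -84 + 12*I ≈ -84.0 + 12.0*I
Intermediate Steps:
I(l, Z) = -8 - 3*Z/(2*l) (I(l, Z) = -6 + (-2 + Z*(-3/(l + l))) = -6 + (-2 + Z*(-3*1/(2*l))) = -6 + (-2 + Z*(-3/(2*l))) = -6 + (-2 - 3*Z/(2*l)) = -8 - 3*Z/(2*l))
B = 76 - 12*I (B = 4*(-√(8 - 17) + 19) = 4*(-√(-9) + 19) = 4*(-3*I + 19) = 4*(19 - 3*I) = 76 - 12*I ≈ 76.0 - 12.0*I)
I(52, 0) - B = (-8 - 3/2*0/52) - (76 - 12*I) = (-8 - 3/2*0*1/52) + (-76 + 12*I) = (-8 + 0) + (-76 + 12*I) = -8 + (-76 + 12*I) = -84 + 12*I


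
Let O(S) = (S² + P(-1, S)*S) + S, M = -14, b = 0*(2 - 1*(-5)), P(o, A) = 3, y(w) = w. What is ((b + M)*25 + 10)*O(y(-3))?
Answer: 1020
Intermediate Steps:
b = 0 (b = 0*(2 + 5) = 0*7 = 0)
O(S) = S² + 4*S (O(S) = (S² + 3*S) + S = S² + 4*S)
((b + M)*25 + 10)*O(y(-3)) = ((0 - 14)*25 + 10)*(-3*(4 - 3)) = (-14*25 + 10)*(-3*1) = (-350 + 10)*(-3) = -340*(-3) = 1020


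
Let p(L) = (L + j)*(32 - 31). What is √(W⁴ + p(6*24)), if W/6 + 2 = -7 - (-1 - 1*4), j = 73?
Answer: √331993 ≈ 576.19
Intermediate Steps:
p(L) = 73 + L (p(L) = (L + 73)*(32 - 31) = (73 + L)*1 = 73 + L)
W = -24 (W = -12 + 6*(-7 - (-1 - 1*4)) = -12 + 6*(-7 - (-1 - 4)) = -12 + 6*(-7 - 1*(-5)) = -12 + 6*(-7 + 5) = -12 + 6*(-2) = -12 - 12 = -24)
√(W⁴ + p(6*24)) = √((-24)⁴ + (73 + 6*24)) = √(331776 + (73 + 144)) = √(331776 + 217) = √331993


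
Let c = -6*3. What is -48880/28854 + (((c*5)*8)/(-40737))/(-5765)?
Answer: -382647678776/225877580649 ≈ -1.6940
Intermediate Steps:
c = -18
-48880/28854 + (((c*5)*8)/(-40737))/(-5765) = -48880/28854 + ((-18*5*8)/(-40737))/(-5765) = -48880*1/28854 + (-90*8*(-1/40737))*(-1/5765) = -24440/14427 - 720*(-1/40737)*(-1/5765) = -24440/14427 + (240/13579)*(-1/5765) = -24440/14427 - 48/15656587 = -382647678776/225877580649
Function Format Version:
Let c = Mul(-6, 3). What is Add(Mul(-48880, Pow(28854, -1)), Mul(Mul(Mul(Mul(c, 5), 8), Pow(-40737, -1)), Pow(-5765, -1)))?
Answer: Rational(-382647678776, 225877580649) ≈ -1.6940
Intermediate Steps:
c = -18
Add(Mul(-48880, Pow(28854, -1)), Mul(Mul(Mul(Mul(c, 5), 8), Pow(-40737, -1)), Pow(-5765, -1))) = Add(Mul(-48880, Pow(28854, -1)), Mul(Mul(Mul(Mul(-18, 5), 8), Pow(-40737, -1)), Pow(-5765, -1))) = Add(Mul(-48880, Rational(1, 28854)), Mul(Mul(Mul(-90, 8), Rational(-1, 40737)), Rational(-1, 5765))) = Add(Rational(-24440, 14427), Mul(Mul(-720, Rational(-1, 40737)), Rational(-1, 5765))) = Add(Rational(-24440, 14427), Mul(Rational(240, 13579), Rational(-1, 5765))) = Add(Rational(-24440, 14427), Rational(-48, 15656587)) = Rational(-382647678776, 225877580649)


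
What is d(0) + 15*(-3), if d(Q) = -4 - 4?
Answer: -53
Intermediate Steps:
d(Q) = -8
d(0) + 15*(-3) = -8 + 15*(-3) = -8 - 45 = -53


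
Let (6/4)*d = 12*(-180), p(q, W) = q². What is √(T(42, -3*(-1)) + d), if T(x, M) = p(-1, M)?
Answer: I*√1439 ≈ 37.934*I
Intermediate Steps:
T(x, M) = 1 (T(x, M) = (-1)² = 1)
d = -1440 (d = 2*(12*(-180))/3 = (⅔)*(-2160) = -1440)
√(T(42, -3*(-1)) + d) = √(1 - 1440) = √(-1439) = I*√1439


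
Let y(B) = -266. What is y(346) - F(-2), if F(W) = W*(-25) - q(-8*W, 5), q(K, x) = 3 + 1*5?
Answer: -308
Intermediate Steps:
q(K, x) = 8 (q(K, x) = 3 + 5 = 8)
F(W) = -8 - 25*W (F(W) = W*(-25) - 1*8 = -25*W - 8 = -8 - 25*W)
y(346) - F(-2) = -266 - (-8 - 25*(-2)) = -266 - (-8 + 50) = -266 - 1*42 = -266 - 42 = -308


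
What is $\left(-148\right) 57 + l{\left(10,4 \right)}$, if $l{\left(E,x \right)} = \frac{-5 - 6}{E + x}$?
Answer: $- \frac{118115}{14} \approx -8436.8$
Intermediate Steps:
$l{\left(E,x \right)} = - \frac{11}{E + x}$
$\left(-148\right) 57 + l{\left(10,4 \right)} = \left(-148\right) 57 - \frac{11}{10 + 4} = -8436 - \frac{11}{14} = - \frac{118115}{14}$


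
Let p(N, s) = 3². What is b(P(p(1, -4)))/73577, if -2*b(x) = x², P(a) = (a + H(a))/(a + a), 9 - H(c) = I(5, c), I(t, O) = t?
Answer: -169/47677896 ≈ -3.5446e-6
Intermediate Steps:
p(N, s) = 9
H(c) = 4 (H(c) = 9 - 1*5 = 9 - 5 = 4)
P(a) = (4 + a)/(2*a) (P(a) = (a + 4)/(a + a) = (4 + a)/((2*a)) = (4 + a)*(1/(2*a)) = (4 + a)/(2*a))
b(x) = -x²/2
b(P(p(1, -4)))/73577 = -(4 + 9)²/324/2/73577 = -((½)*(⅑)*13)²/2*(1/73577) = -(13/18)²/2*(1/73577) = -½*169/324*(1/73577) = -169/648*1/73577 = -169/47677896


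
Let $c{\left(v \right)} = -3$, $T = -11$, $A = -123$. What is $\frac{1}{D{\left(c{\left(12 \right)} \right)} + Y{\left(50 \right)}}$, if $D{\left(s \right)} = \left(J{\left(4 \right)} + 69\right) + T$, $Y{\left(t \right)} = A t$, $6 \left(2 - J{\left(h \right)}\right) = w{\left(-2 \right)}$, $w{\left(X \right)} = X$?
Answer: $- \frac{3}{18269} \approx -0.00016421$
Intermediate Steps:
$J{\left(h \right)} = \frac{7}{3}$ ($J{\left(h \right)} = 2 - - \frac{1}{3} = 2 + \frac{1}{3} = \frac{7}{3}$)
$Y{\left(t \right)} = - 123 t$
$D{\left(s \right)} = \frac{181}{3}$ ($D{\left(s \right)} = \left(\frac{7}{3} + 69\right) - 11 = \frac{214}{3} - 11 = \frac{181}{3}$)
$\frac{1}{D{\left(c{\left(12 \right)} \right)} + Y{\left(50 \right)}} = \frac{1}{\frac{181}{3} - 6150} = \frac{1}{- \frac{18269}{3}} = - \frac{3}{18269}$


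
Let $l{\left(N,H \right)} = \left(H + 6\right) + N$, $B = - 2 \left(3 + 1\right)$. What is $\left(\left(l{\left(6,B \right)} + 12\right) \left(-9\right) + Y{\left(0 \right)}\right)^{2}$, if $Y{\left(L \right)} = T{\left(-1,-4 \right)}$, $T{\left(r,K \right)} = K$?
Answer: $21904$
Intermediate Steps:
$B = -8$ ($B = \left(-2\right) 4 = -8$)
$l{\left(N,H \right)} = 6 + H + N$ ($l{\left(N,H \right)} = \left(6 + H\right) + N = 6 + H + N$)
$Y{\left(L \right)} = -4$
$\left(\left(l{\left(6,B \right)} + 12\right) \left(-9\right) + Y{\left(0 \right)}\right)^{2} = \left(\left(\left(6 - 8 + 6\right) + 12\right) \left(-9\right) - 4\right)^{2} = \left(\left(4 + 12\right) \left(-9\right) - 4\right)^{2} = \left(16 \left(-9\right) - 4\right)^{2} = \left(-144 - 4\right)^{2} = \left(-148\right)^{2} = 21904$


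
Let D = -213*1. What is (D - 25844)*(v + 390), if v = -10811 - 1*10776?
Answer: 552330229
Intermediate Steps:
D = -213
v = -21587 (v = -10811 - 10776 = -21587)
(D - 25844)*(v + 390) = (-213 - 25844)*(-21587 + 390) = -26057*(-21197) = 552330229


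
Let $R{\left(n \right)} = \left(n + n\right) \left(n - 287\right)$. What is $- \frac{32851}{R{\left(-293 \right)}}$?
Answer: $- \frac{32851}{339880} \approx -0.096655$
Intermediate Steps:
$R{\left(n \right)} = 2 n \left(-287 + n\right)$
$- \frac{32851}{R{\left(-293 \right)}} = - \frac{32851}{2 \left(-293\right) \left(-287 - 293\right)} = - \frac{32851}{2 \left(-293\right) \left(-580\right)} = - \frac{32851}{339880}$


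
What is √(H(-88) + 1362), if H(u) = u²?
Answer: √9106 ≈ 95.425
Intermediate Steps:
√(H(-88) + 1362) = √((-88)² + 1362) = √(7744 + 1362) = √9106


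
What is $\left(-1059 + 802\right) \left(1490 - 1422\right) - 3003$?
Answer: $-20479$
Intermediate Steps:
$\left(-1059 + 802\right) \left(1490 - 1422\right) - 3003 = \left(-257\right) 68 - 3003 = -17476 - 3003 = -20479$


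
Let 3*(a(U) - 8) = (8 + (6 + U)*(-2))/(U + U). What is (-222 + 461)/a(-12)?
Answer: 4302/139 ≈ 30.950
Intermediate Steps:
a(U) = 8 + (-4 - 2*U)/(6*U) (a(U) = 8 + ((8 + (6 + U)*(-2))/(U + U))/3 = 8 + ((8 + (-12 - 2*U))/((2*U)))/3 = 8 + ((-4 - 2*U)*(1/(2*U)))/3 = 8 + ((-4 - 2*U)/(2*U))/3 = 8 + (-4 - 2*U)/(6*U))
(-222 + 461)/a(-12) = (-222 + 461)/(((⅓)*(-2 + 23*(-12))/(-12))) = 239/(((⅓)*(-1/12)*(-2 - 276))) = 239/(((⅓)*(-1/12)*(-278))) = 239/(139/18) = 239*(18/139) = 4302/139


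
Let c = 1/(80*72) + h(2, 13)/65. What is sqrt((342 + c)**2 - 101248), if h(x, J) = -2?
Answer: 17*sqrt(304506931849)/74880 ≈ 125.28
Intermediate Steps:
c = -2291/74880 (c = 1/(80*72) - 2/65 = (1/80)*(1/72) - 2*1/65 = 1/5760 - 2/65 = -2291/74880 ≈ -0.030596)
sqrt((342 + c)**2 - 101248) = sqrt((342 - 2291/74880)**2 - 101248) = sqrt((25606669/74880)**2 - 101248) = sqrt(655701497275561/5607014400 - 101248) = sqrt(88002503304361/5607014400) = 17*sqrt(304506931849)/74880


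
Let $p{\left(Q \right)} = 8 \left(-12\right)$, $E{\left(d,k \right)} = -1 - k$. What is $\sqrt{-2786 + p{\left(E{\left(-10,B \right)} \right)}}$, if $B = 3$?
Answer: $i \sqrt{2882} \approx 53.684 i$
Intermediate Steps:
$p{\left(Q \right)} = -96$
$\sqrt{-2786 + p{\left(E{\left(-10,B \right)} \right)}} = \sqrt{-2786 - 96} = \sqrt{-2882} = i \sqrt{2882}$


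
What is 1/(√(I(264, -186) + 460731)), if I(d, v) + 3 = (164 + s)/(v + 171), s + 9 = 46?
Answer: √11517865/2303573 ≈ 0.0014733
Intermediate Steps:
s = 37 (s = -9 + 46 = 37)
I(d, v) = -3 + 201/(171 + v) (I(d, v) = -3 + (164 + 37)/(v + 171) = -3 + 201/(171 + v))
1/(√(I(264, -186) + 460731)) = 1/(√(3*(-104 - 1*(-186))/(171 - 186) + 460731)) = 1/(√(3*(-104 + 186)/(-15) + 460731)) = 1/(√(3*(-1/15)*82 + 460731)) = 1/(√(-82/5 + 460731)) = 1/(√(2303573/5)) = 1/(√11517865/5) = √11517865/2303573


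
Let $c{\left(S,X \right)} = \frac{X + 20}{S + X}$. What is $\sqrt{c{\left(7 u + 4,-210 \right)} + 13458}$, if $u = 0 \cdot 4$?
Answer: $\frac{\sqrt{142785707}}{103} \approx 116.01$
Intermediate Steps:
$u = 0$
$c{\left(S,X \right)} = \frac{20 + X}{S + X}$
$\sqrt{c{\left(7 u + 4,-210 \right)} + 13458} = \sqrt{\frac{20 - 210}{\left(7 \cdot 0 + 4\right) - 210} + 13458} = \sqrt{\frac{1}{\left(0 + 4\right) - 210} \left(-190\right) + 13458} = \sqrt{\frac{1}{4 - 210} \left(-190\right) + 13458} = \sqrt{\frac{1}{-206} \left(-190\right) + 13458} = \sqrt{\left(- \frac{1}{206}\right) \left(-190\right) + 13458} = \sqrt{\frac{95}{103} + 13458} = \sqrt{\frac{1386269}{103}} = \frac{\sqrt{142785707}}{103}$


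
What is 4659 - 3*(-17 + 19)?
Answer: 4653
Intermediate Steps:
4659 - 3*(-17 + 19) = 4659 - 3*2 = 4659 - 1*6 = 4659 - 6 = 4653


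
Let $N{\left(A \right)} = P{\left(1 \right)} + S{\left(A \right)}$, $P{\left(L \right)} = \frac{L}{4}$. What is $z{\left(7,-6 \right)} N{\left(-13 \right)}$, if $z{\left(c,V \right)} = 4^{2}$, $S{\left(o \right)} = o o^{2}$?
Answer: $-35148$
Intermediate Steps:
$S{\left(o \right)} = o^{3}$
$P{\left(L \right)} = \frac{L}{4}$ ($P{\left(L \right)} = L \frac{1}{4} = \frac{L}{4}$)
$N{\left(A \right)} = \frac{1}{4} + A^{3}$ ($N{\left(A \right)} = \frac{1}{4} \cdot 1 + A^{3} = \frac{1}{4} + A^{3}$)
$z{\left(c,V \right)} = 16$
$z{\left(7,-6 \right)} N{\left(-13 \right)} = 16 \left(\frac{1}{4} + \left(-13\right)^{3}\right) = 16 \left(\frac{1}{4} - 2197\right) = 16 \left(- \frac{8787}{4}\right) = -35148$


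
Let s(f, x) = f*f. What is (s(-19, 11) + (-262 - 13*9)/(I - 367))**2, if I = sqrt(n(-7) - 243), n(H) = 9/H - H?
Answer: (95929252*sqrt(11627) + 123357154511*I)/(2*(367*sqrt(11627) + 470581*I)) ≈ 1.3107e+5 + 31.33*I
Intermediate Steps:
n(H) = -H + 9/H
I = I*sqrt(11627)/7 (I = sqrt((-1*(-7) + 9/(-7)) - 243) = sqrt((7 + 9*(-1/7)) - 243) = sqrt((7 - 9/7) - 243) = sqrt(40/7 - 243) = sqrt(-1661/7) = I*sqrt(11627)/7 ≈ 15.404*I)
s(f, x) = f**2
(s(-19, 11) + (-262 - 13*9)/(I - 367))**2 = ((-19)**2 + (-262 - 13*9)/(I*sqrt(11627)/7 - 367))**2 = (361 + (-262 - 117)/(-367 + I*sqrt(11627)/7))**2 = (361 - 379/(-367 + I*sqrt(11627)/7))**2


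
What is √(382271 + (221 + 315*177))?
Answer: √438247 ≈ 662.00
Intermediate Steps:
√(382271 + (221 + 315*177)) = √(382271 + (221 + 55755)) = √(382271 + 55976) = √438247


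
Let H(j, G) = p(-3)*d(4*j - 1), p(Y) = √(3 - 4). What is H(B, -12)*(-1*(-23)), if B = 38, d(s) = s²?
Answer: 524423*I ≈ 5.2442e+5*I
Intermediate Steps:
p(Y) = I (p(Y) = √(-1) = I)
H(j, G) = I*(-1 + 4*j)² (H(j, G) = I*(4*j - 1)² = I*(-1 + 4*j)²)
H(B, -12)*(-1*(-23)) = (I*(-1 + 4*38)²)*(-1*(-23)) = (I*(-1 + 152)²)*23 = (I*151²)*23 = (I*22801)*23 = (22801*I)*23 = 524423*I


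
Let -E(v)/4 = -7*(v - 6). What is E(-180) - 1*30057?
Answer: -35265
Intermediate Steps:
E(v) = -168 + 28*v (E(v) = -(-28)*(v - 6) = -(-28)*(-6 + v) = -4*(42 - 7*v) = -168 + 28*v)
E(-180) - 1*30057 = (-168 + 28*(-180)) - 1*30057 = (-168 - 5040) - 30057 = -5208 - 30057 = -35265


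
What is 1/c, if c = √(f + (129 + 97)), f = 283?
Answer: √509/509 ≈ 0.044324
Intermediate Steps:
c = √509 (c = √(283 + (129 + 97)) = √(283 + 226) = √509 ≈ 22.561)
1/c = 1/(√509) = √509/509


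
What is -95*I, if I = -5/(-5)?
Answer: -95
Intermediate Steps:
I = 1 (I = -5*(-1)/5 = -1*(-1) = 1)
-95*I = -95*1 = -95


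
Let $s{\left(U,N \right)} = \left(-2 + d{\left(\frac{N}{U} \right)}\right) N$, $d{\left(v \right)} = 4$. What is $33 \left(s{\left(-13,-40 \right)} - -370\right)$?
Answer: $9570$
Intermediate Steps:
$s{\left(U,N \right)} = 2 N$ ($s{\left(U,N \right)} = \left(-2 + 4\right) N = 2 N$)
$33 \left(s{\left(-13,-40 \right)} - -370\right) = 33 \left(2 \left(-40\right) - -370\right) = 33 \left(-80 + 370\right) = 33 \cdot 290 = 9570$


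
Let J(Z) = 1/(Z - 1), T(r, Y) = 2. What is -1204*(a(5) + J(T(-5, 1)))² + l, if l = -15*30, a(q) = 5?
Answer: -43794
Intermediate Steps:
J(Z) = 1/(-1 + Z)
l = -450
-1204*(a(5) + J(T(-5, 1)))² + l = -1204*(5 + 1/(-1 + 2))² - 450 = -1204*(5 + 1/1)² - 450 = -1204*(5 + 1)² - 450 = -1204*6² - 450 = -1204*36 - 450 = -43344 - 450 = -43794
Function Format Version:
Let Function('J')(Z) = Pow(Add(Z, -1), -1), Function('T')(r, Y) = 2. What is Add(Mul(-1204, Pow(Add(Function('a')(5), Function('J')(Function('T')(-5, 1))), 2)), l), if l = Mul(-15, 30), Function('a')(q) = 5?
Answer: -43794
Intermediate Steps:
Function('J')(Z) = Pow(Add(-1, Z), -1)
l = -450
Add(Mul(-1204, Pow(Add(Function('a')(5), Function('J')(Function('T')(-5, 1))), 2)), l) = Add(Mul(-1204, Pow(Add(5, Pow(Add(-1, 2), -1)), 2)), -450) = Add(Mul(-1204, Pow(Add(5, Pow(1, -1)), 2)), -450) = Add(Mul(-1204, Pow(Add(5, 1), 2)), -450) = Add(Mul(-1204, Pow(6, 2)), -450) = Add(Mul(-1204, 36), -450) = Add(-43344, -450) = -43794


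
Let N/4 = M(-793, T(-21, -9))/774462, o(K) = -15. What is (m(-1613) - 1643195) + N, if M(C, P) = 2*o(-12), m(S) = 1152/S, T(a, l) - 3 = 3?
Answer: -342115321206159/208201201 ≈ -1.6432e+6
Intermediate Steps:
T(a, l) = 6 (T(a, l) = 3 + 3 = 6)
M(C, P) = -30 (M(C, P) = 2*(-15) = -30)
N = -20/129077 (N = 4*(-30/774462) = 4*(-30*1/774462) = 4*(-5/129077) = -20/129077 ≈ -0.00015495)
(m(-1613) - 1643195) + N = (1152/(-1613) - 1643195) - 20/129077 = (1152*(-1/1613) - 1643195) - 20/129077 = (-1152/1613 - 1643195) - 20/129077 = -2650474687/1613 - 20/129077 = -342115321206159/208201201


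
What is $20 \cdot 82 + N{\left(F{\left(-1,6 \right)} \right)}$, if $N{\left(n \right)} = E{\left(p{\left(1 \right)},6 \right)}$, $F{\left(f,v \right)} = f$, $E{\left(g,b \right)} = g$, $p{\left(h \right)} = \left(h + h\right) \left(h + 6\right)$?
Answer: $1654$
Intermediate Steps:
$p{\left(h \right)} = 2 h \left(6 + h\right)$
$N{\left(n \right)} = 14$ ($N{\left(n \right)} = 2 \cdot 1 \left(6 + 1\right) = 2 \cdot 1 \cdot 7 = 14$)
$20 \cdot 82 + N{\left(F{\left(-1,6 \right)} \right)} = 20 \cdot 82 + 14 = 1640 + 14 = 1654$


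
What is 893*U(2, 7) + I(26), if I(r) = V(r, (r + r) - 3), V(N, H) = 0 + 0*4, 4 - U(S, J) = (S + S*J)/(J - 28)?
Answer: 89300/21 ≈ 4252.4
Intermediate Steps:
U(S, J) = 4 - (S + J*S)/(-28 + J) (U(S, J) = 4 - (S + S*J)/(J - 28) = 4 - (S + J*S)/(-28 + J))
V(N, H) = 0 (V(N, H) = 0 + 0 = 0)
I(r) = 0
893*U(2, 7) + I(26) = 893*((-112 - 1*2 + 4*7 - 1*7*2)/(-28 + 7)) + 0 = 893*((-112 - 2 + 28 - 14)/(-21)) + 0 = 893*(-1/21*(-100)) + 0 = 893*(100/21) + 0 = 89300/21 + 0 = 89300/21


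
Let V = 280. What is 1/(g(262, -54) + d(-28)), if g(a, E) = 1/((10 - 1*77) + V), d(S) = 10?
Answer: 213/2131 ≈ 0.099953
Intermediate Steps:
g(a, E) = 1/213 (g(a, E) = 1/((10 - 1*77) + 280) = 1/((10 - 77) + 280) = 1/(-67 + 280) = 1/213)
1/(g(262, -54) + d(-28)) = 1/(1/213 + 10) = 1/(2131/213) = 213/2131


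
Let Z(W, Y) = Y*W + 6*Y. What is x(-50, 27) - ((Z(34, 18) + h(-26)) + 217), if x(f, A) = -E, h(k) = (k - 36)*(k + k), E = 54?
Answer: -4215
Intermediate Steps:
h(k) = 2*k*(-36 + k) (h(k) = (-36 + k)*(2*k) = 2*k*(-36 + k))
Z(W, Y) = 6*Y + W*Y (Z(W, Y) = W*Y + 6*Y = 6*Y + W*Y)
x(f, A) = -54 (x(f, A) = -1*54 = -54)
x(-50, 27) - ((Z(34, 18) + h(-26)) + 217) = -54 - ((18*(6 + 34) + 2*(-26)*(-36 - 26)) + 217) = -54 - ((18*40 + 2*(-26)*(-62)) + 217) = -54 - ((720 + 3224) + 217) = -54 - (3944 + 217) = -54 - 1*4161 = -54 - 4161 = -4215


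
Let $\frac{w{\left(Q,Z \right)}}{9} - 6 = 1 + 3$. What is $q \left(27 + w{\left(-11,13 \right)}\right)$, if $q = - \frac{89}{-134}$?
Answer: $\frac{10413}{134} \approx 77.709$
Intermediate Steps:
$q = \frac{89}{134}$ ($q = \left(-89\right) \left(- \frac{1}{134}\right) = \frac{89}{134} \approx 0.66418$)
$w{\left(Q,Z \right)} = 90$ ($w{\left(Q,Z \right)} = 54 + 9 \left(1 + 3\right) = 54 + 9 \cdot 4 = 54 + 36 = 90$)
$q \left(27 + w{\left(-11,13 \right)}\right) = \frac{89 \left(27 + 90\right)}{134} = \frac{89}{134} \cdot 117 = \frac{10413}{134}$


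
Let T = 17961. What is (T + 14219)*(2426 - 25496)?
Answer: -742392600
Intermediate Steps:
(T + 14219)*(2426 - 25496) = (17961 + 14219)*(2426 - 25496) = 32180*(-23070) = -742392600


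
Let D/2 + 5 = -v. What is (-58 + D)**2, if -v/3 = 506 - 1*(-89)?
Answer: 12264004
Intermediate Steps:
v = -1785 (v = -3*(506 - 1*(-89)) = -3*(506 + 89) = -3*595 = -1785)
D = 3560 (D = -10 + 2*(-1*(-1785)) = -10 + 2*1785 = -10 + 3570 = 3560)
(-58 + D)**2 = (-58 + 3560)**2 = 3502**2 = 12264004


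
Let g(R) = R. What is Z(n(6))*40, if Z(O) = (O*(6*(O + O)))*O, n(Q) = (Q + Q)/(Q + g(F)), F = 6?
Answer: 480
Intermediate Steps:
n(Q) = 2*Q/(6 + Q) (n(Q) = (Q + Q)/(Q + 6) = (2*Q)/(6 + Q) = 2*Q/(6 + Q))
Z(O) = 12*O³ (Z(O) = (O*(6*(2*O)))*O = (O*(12*O))*O = (12*O²)*O = 12*O³)
Z(n(6))*40 = (12*(2*6/(6 + 6))³)*40 = (12*(2*6/12)³)*40 = (12*(2*6*(1/12))³)*40 = (12*1³)*40 = (12*1)*40 = 12*40 = 480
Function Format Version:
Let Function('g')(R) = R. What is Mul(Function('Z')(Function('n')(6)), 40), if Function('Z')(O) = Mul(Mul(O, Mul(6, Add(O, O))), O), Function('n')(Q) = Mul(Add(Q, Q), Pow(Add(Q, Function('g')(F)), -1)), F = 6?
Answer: 480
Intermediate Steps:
Function('n')(Q) = Mul(2, Q, Pow(Add(6, Q), -1)) (Function('n')(Q) = Mul(Add(Q, Q), Pow(Add(Q, 6), -1)) = Mul(Mul(2, Q), Pow(Add(6, Q), -1)) = Mul(2, Q, Pow(Add(6, Q), -1)))
Function('Z')(O) = Mul(12, Pow(O, 3)) (Function('Z')(O) = Mul(Mul(O, Mul(6, Mul(2, O))), O) = Mul(Mul(O, Mul(12, O)), O) = Mul(Mul(12, Pow(O, 2)), O) = Mul(12, Pow(O, 3)))
Mul(Function('Z')(Function('n')(6)), 40) = Mul(Mul(12, Pow(Mul(2, 6, Pow(Add(6, 6), -1)), 3)), 40) = Mul(Mul(12, Pow(Mul(2, 6, Pow(12, -1)), 3)), 40) = Mul(Mul(12, Pow(Mul(2, 6, Rational(1, 12)), 3)), 40) = Mul(Mul(12, Pow(1, 3)), 40) = Mul(Mul(12, 1), 40) = Mul(12, 40) = 480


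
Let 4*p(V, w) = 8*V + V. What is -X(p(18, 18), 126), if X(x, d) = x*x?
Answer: -6561/4 ≈ -1640.3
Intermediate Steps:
p(V, w) = 9*V/4 (p(V, w) = (8*V + V)/4 = (9*V)/4 = 9*V/4)
X(x, d) = x²
-X(p(18, 18), 126) = -((9/4)*18)² = -(81/2)² = -1*6561/4 = -6561/4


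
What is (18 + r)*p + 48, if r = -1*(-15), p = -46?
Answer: -1470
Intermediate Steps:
r = 15
(18 + r)*p + 48 = (18 + 15)*(-46) + 48 = 33*(-46) + 48 = -1518 + 48 = -1470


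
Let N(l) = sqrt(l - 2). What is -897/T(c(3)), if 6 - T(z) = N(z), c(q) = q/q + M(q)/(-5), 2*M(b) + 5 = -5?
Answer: -299/2 ≈ -149.50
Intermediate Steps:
M(b) = -5 (M(b) = -5/2 + (1/2)*(-5) = -5/2 - 5/2 = -5)
N(l) = sqrt(-2 + l)
c(q) = 2 (c(q) = q/q - 5/(-5) = 1 - 5*(-1/5) = 1 + 1 = 2)
T(z) = 6 - sqrt(-2 + z)
-897/T(c(3)) = -897/(6 - sqrt(-2 + 2)) = -897/(6 - sqrt(0)) = -897/(6 - 1*0) = -897/(6 + 0) = -897/6 = -897*1/6 = -299/2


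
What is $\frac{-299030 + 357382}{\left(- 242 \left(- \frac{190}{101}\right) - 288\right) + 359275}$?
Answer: $\frac{5893552}{36303667} \approx 0.16234$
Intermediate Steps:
$\frac{-299030 + 357382}{\left(- 242 \left(- \frac{190}{101}\right) - 288\right) + 359275} = \frac{58352}{\left(- 242 \left(\left(-190\right) \frac{1}{101}\right) - 288\right) + 359275} = \frac{58352}{\left(\left(-242\right) \left(- \frac{190}{101}\right) - 288\right) + 359275} = \frac{58352}{\left(\frac{45980}{101} - 288\right) + 359275} = \frac{58352}{\frac{16892}{101} + 359275} = \frac{58352}{\frac{36303667}{101}} = 58352 \cdot \frac{101}{36303667} = \frac{5893552}{36303667}$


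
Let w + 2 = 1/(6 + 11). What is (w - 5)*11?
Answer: -1298/17 ≈ -76.353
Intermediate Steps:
w = -33/17 (w = -2 + 1/(6 + 11) = -2 + 1/17 = -33/17 ≈ -1.9412)
(w - 5)*11 = (-33/17 - 5)*11 = -118/17*11 = -1298/17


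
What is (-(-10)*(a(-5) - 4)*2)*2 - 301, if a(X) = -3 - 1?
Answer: -621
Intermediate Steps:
a(X) = -4
(-(-10)*(a(-5) - 4)*2)*2 - 301 = (-(-10)*(-4 - 4)*2)*2 - 301 = (-(-10)*(-8)*2)*2 - 301 = (-2*40*2)*2 - 301 = -80*2*2 - 301 = -160*2 - 301 = -320 - 301 = -621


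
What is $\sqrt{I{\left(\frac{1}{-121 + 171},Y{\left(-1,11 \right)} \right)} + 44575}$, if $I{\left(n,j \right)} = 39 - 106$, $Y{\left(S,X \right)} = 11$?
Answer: $2 \sqrt{11127} \approx 210.97$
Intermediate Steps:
$I{\left(n,j \right)} = -67$ ($I{\left(n,j \right)} = 39 - 106 = -67$)
$\sqrt{I{\left(\frac{1}{-121 + 171},Y{\left(-1,11 \right)} \right)} + 44575} = \sqrt{-67 + 44575} = \sqrt{44508} = 2 \sqrt{11127}$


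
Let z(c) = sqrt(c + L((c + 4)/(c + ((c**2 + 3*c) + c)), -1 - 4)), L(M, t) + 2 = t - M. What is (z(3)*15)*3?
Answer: 15*I*sqrt(618)/4 ≈ 93.224*I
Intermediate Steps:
L(M, t) = -2 + t - M (L(M, t) = -2 + (t - M) = -2 + t - M)
z(c) = sqrt(-7 + c - (4 + c)/(c**2 + 5*c)) (z(c) = sqrt(c + (-2 + (-1 - 4) - (c + 4)/(c + ((c**2 + 3*c) + c)))) = sqrt(c + (-2 - 5 - (4 + c)/(c + (c**2 + 4*c)))) = sqrt(c + (-2 - 5 - (4 + c)/(c**2 + 5*c))) = sqrt(c + (-7 - (4 + c)/(c**2 + 5*c))) = sqrt(-7 + c - (4 + c)/(c**2 + 5*c)))
(z(3)*15)*3 = (sqrt((-4 - 1*3 + 3*(-7 + 3)*(5 + 3))/(3*(5 + 3)))*15)*3 = (sqrt((1/3)*(-4 - 3 + 3*(-4)*8)/8)*15)*3 = (sqrt((1/3)*(1/8)*(-4 - 3 - 96))*15)*3 = (sqrt((1/3)*(1/8)*(-103))*15)*3 = (sqrt(-103/24)*15)*3 = ((I*sqrt(618)/12)*15)*3 = (5*I*sqrt(618)/4)*3 = 15*I*sqrt(618)/4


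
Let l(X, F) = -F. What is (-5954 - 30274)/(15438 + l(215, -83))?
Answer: -36228/15521 ≈ -2.3341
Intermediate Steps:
(-5954 - 30274)/(15438 + l(215, -83)) = (-5954 - 30274)/(15438 - 1*(-83)) = -36228/(15438 + 83) = -36228/15521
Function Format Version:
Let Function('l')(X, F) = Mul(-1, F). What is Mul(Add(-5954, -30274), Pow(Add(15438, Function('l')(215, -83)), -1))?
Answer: Rational(-36228, 15521) ≈ -2.3341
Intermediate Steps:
Mul(Add(-5954, -30274), Pow(Add(15438, Function('l')(215, -83)), -1)) = Mul(Add(-5954, -30274), Pow(Add(15438, Mul(-1, -83)), -1)) = Mul(-36228, Pow(Add(15438, 83), -1)) = Mul(-36228, Pow(15521, -1)) = Mul(-36228, Rational(1, 15521)) = Rational(-36228, 15521)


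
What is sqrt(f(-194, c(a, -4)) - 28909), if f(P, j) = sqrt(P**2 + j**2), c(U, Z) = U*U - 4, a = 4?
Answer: sqrt(-28909 + 2*sqrt(9445)) ≈ 169.45*I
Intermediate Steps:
c(U, Z) = -4 + U**2 (c(U, Z) = U**2 - 4 = -4 + U**2)
sqrt(f(-194, c(a, -4)) - 28909) = sqrt(sqrt((-194)**2 + (-4 + 4**2)**2) - 28909) = sqrt(sqrt(37636 + (-4 + 16)**2) - 28909) = sqrt(sqrt(37636 + 12**2) - 28909) = sqrt(sqrt(37636 + 144) - 28909) = sqrt(sqrt(37780) - 28909) = sqrt(2*sqrt(9445) - 28909) = sqrt(-28909 + 2*sqrt(9445))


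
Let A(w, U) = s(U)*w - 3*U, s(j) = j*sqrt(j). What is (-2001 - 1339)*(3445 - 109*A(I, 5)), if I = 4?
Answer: -16967200 + 7281200*sqrt(5) ≈ -6.8594e+5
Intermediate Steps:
s(j) = j**(3/2)
A(w, U) = -3*U + w*U**(3/2) (A(w, U) = U**(3/2)*w - 3*U = w*U**(3/2) - 3*U = -3*U + w*U**(3/2))
(-2001 - 1339)*(3445 - 109*A(I, 5)) = (-2001 - 1339)*(3445 - 109*(-3*5 + 4*5**(3/2))) = -3340*(3445 - 109*(-15 + 4*(5*sqrt(5)))) = -3340*(3445 - 109*(-15 + 20*sqrt(5))) = -3340*(3445 + (1635 - 2180*sqrt(5))) = -3340*(5080 - 2180*sqrt(5)) = -16967200 + 7281200*sqrt(5)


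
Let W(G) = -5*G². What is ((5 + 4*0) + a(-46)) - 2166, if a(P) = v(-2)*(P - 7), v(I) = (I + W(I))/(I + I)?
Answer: -4905/2 ≈ -2452.5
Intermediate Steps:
v(I) = (I - 5*I²)/(2*I) (v(I) = (I - 5*I²)/(I + I) = (I - 5*I²)/((2*I)) = (I - 5*I²)*(1/(2*I)) = (I - 5*I²)/(2*I))
a(P) = -77/2 + 11*P/2 (a(P) = (½ - 5/2*(-2))*(P - 7) = (½ + 5)*(-7 + P) = 11*(-7 + P)/2 = -77/2 + 11*P/2)
((5 + 4*0) + a(-46)) - 2166 = ((5 + 4*0) + (-77/2 + (11/2)*(-46))) - 2166 = ((5 + 0) + (-77/2 - 253)) - 2166 = (5 - 583/2) - 2166 = -573/2 - 2166 = -4905/2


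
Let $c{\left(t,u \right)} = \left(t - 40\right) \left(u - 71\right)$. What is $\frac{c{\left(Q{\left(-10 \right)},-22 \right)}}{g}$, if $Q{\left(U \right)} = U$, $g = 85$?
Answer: $\frac{930}{17} \approx 54.706$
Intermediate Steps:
$c{\left(t,u \right)} = \left(-71 + u\right) \left(-40 + t\right)$ ($c{\left(t,u \right)} = \left(-40 + t\right) \left(-71 + u\right) = \left(-71 + u\right) \left(-40 + t\right)$)
$\frac{c{\left(Q{\left(-10 \right)},-22 \right)}}{g} = \frac{2840 - -710 - -880 - -220}{85} = \left(2840 + 710 + 880 + 220\right) \frac{1}{85} = 4650 \cdot \frac{1}{85} = \frac{930}{17}$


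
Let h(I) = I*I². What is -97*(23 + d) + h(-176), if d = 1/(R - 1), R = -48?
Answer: -267246246/49 ≈ -5.4540e+6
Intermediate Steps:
h(I) = I³
d = -1/49 (d = 1/(-48 - 1) = 1/(-49) = -1/49 ≈ -0.020408)
-97*(23 + d) + h(-176) = -97*(23 - 1/49) + (-176)³ = -97*1126/49 - 5451776 = -109222/49 - 5451776 = -267246246/49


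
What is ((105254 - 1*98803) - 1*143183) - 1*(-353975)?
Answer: 217243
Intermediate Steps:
((105254 - 1*98803) - 1*143183) - 1*(-353975) = ((105254 - 98803) - 143183) + 353975 = (6451 - 143183) + 353975 = -136732 + 353975 = 217243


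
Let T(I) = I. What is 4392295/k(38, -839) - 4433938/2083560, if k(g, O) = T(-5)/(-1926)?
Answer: 1762600116563551/1041780 ≈ 1.6919e+9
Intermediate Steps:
k(g, O) = 5/1926 (k(g, O) = -5/(-1926) = -5*(-1/1926) = 5/1926)
4392295/k(38, -839) - 4433938/2083560 = 4392295/(5/1926) - 4433938/2083560 = 4392295*(1926/5) - 4433938*1/2083560 = 1691912034 - 2216969/1041780 = 1762600116563551/1041780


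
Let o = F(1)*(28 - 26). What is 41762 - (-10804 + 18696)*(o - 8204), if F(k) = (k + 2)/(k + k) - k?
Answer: 64779838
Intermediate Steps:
F(k) = -k + (2 + k)/(2*k) (F(k) = (2 + k)/((2*k)) - k = (2 + k)*(1/(2*k)) - k = (2 + k)/(2*k) - k = -k + (2 + k)/(2*k))
o = 1 (o = (½ + 1/1 - 1*1)*(28 - 26) = (½ + 1 - 1)*2 = (½)*2 = 1)
41762 - (-10804 + 18696)*(o - 8204) = 41762 - (-10804 + 18696)*(1 - 8204) = 41762 - 7892*(-8203) = 41762 - 1*(-64738076) = 41762 + 64738076 = 64779838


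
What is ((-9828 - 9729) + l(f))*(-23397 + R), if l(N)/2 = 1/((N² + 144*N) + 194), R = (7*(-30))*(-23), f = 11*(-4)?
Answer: 254543494308/701 ≈ 3.6312e+8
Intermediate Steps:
f = -44
R = 4830 (R = -210*(-23) = 4830)
l(N) = 2/(194 + N² + 144*N) (l(N) = 2/((N² + 144*N) + 194) = 2/(194 + N² + 144*N))
((-9828 - 9729) + l(f))*(-23397 + R) = ((-9828 - 9729) + 2/(194 + (-44)² + 144*(-44)))*(-23397 + 4830) = (-19557 + 2/(194 + 1936 - 6336))*(-18567) = (-19557 + 2/(-4206))*(-18567) = (-19557 + 2*(-1/4206))*(-18567) = (-19557 - 1/2103)*(-18567) = -41128372/2103*(-18567) = 254543494308/701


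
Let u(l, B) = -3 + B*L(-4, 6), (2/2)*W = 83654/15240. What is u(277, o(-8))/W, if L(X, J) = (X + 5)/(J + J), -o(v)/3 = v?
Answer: -7620/41827 ≈ -0.18218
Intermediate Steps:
o(v) = -3*v
L(X, J) = (5 + X)/(2*J) (L(X, J) = (5 + X)/((2*J)) = (5 + X)*(1/(2*J)) = (5 + X)/(2*J))
W = 41827/7620 (W = 83654/15240 = 83654*(1/15240) = 41827/7620 ≈ 5.4891)
u(l, B) = -3 + B/12 (u(l, B) = -3 + B*((½)*(5 - 4)/6) = -3 + B*((½)*(⅙)*1) = -3 + B*(1/12) = -3 + B/12)
u(277, o(-8))/W = (-3 + (-3*(-8))/12)/(41827/7620) = (-3 + (1/12)*24)*(7620/41827) = (-3 + 2)*(7620/41827) = -1*7620/41827 = -7620/41827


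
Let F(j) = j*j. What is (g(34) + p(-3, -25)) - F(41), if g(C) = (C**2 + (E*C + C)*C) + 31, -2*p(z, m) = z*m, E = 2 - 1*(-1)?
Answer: 8185/2 ≈ 4092.5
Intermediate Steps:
E = 3 (E = 2 + 1 = 3)
F(j) = j**2
p(z, m) = -m*z/2 (p(z, m) = -z*m/2 = -m*z/2)
g(C) = 31 + 5*C**2 (g(C) = (C**2 + (3*C + C)*C) + 31 = (C**2 + (4*C)*C) + 31 = (C**2 + 4*C**2) + 31 = 5*C**2 + 31 = 31 + 5*C**2)
(g(34) + p(-3, -25)) - F(41) = ((31 + 5*34**2) - 1/2*(-25)*(-3)) - 1*41**2 = ((31 + 5*1156) - 75/2) - 1*1681 = ((31 + 5780) - 75/2) - 1681 = (5811 - 75/2) - 1681 = 11547/2 - 1681 = 8185/2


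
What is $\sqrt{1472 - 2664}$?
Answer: $2 i \sqrt{298} \approx 34.525 i$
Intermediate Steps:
$\sqrt{1472 - 2664} = \sqrt{-1192} = 2 i \sqrt{298}$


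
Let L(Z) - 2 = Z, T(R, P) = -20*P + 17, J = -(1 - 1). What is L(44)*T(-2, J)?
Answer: 782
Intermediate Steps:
J = 0 (J = -1*0 = 0)
T(R, P) = 17 - 20*P
L(Z) = 2 + Z
L(44)*T(-2, J) = (2 + 44)*(17 - 20*0) = 46*(17 + 0) = 46*17 = 782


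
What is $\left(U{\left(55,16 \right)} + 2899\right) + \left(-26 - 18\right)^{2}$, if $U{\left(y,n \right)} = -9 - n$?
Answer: $4810$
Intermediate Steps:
$\left(U{\left(55,16 \right)} + 2899\right) + \left(-26 - 18\right)^{2} = \left(\left(-9 - 16\right) + 2899\right) + \left(-26 - 18\right)^{2} = \left(\left(-9 - 16\right) + 2899\right) + \left(-44\right)^{2} = \left(-25 + 2899\right) + 1936 = 2874 + 1936 = 4810$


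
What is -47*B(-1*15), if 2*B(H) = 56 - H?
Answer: -3337/2 ≈ -1668.5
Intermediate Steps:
B(H) = 28 - H/2 (B(H) = (56 - H)/2 = 28 - H/2)
-47*B(-1*15) = -47*(28 - (-1)*15/2) = -47*(28 - ½*(-15)) = -47*(28 + 15/2) = -47*71/2 = -3337/2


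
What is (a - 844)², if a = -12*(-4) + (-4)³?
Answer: 739600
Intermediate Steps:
a = -16 (a = 48 - 64 = -16)
(a - 844)² = (-16 - 844)² = (-860)² = 739600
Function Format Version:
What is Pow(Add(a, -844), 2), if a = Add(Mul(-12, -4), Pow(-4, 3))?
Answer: 739600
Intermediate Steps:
a = -16 (a = Add(48, -64) = -16)
Pow(Add(a, -844), 2) = Pow(Add(-16, -844), 2) = Pow(-860, 2) = 739600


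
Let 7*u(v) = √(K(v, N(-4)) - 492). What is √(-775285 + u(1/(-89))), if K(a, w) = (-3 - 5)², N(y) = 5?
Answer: √(-37988965 + 14*I*√107)/7 ≈ 0.0016783 + 880.5*I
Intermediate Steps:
K(a, w) = 64 (K(a, w) = (-8)² = 64)
u(v) = 2*I*√107/7 (u(v) = √(64 - 492)/7 = √(-428)/7 = (2*I*√107)/7 = 2*I*√107/7)
√(-775285 + u(1/(-89))) = √(-775285 + 2*I*√107/7)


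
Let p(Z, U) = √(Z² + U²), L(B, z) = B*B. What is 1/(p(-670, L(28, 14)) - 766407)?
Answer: -766407/587378626093 - 2*√265889/587378626093 ≈ -1.3065e-6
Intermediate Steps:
L(B, z) = B²
p(Z, U) = √(U² + Z²)
1/(p(-670, L(28, 14)) - 766407) = 1/(√((28²)² + (-670)²) - 766407) = 1/(√(784² + 448900) - 766407) = 1/(√(614656 + 448900) - 766407) = 1/(√1063556 - 766407) = 1/(2*√265889 - 766407) = 1/(-766407 + 2*√265889)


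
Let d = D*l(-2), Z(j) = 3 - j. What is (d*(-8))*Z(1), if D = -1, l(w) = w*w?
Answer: 64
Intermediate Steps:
l(w) = w²
d = -4 (d = -1*(-2)² = -1*4 = -4)
(d*(-8))*Z(1) = (-4*(-8))*(3 - 1*1) = 32*(3 - 1) = 32*2 = 64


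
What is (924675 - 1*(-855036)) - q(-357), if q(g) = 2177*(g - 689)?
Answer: 4056853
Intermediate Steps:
q(g) = -1499953 + 2177*g (q(g) = 2177*(-689 + g) = -1499953 + 2177*g)
(924675 - 1*(-855036)) - q(-357) = (924675 - 1*(-855036)) - (-1499953 + 2177*(-357)) = (924675 + 855036) - (-1499953 - 777189) = 1779711 - 1*(-2277142) = 1779711 + 2277142 = 4056853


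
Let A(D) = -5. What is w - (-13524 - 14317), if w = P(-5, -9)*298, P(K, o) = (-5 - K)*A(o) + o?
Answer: 25159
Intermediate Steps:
P(K, o) = 25 + o + 5*K (P(K, o) = (-5 - K)*(-5) + o = (25 + 5*K) + o = 25 + o + 5*K)
w = -2682 (w = (25 - 9 + 5*(-5))*298 = (25 - 9 - 25)*298 = -9*298 = -2682)
w - (-13524 - 14317) = -2682 - (-13524 - 14317) = -2682 - 1*(-27841) = -2682 + 27841 = 25159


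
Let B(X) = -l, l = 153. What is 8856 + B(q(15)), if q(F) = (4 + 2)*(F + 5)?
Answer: 8703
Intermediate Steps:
q(F) = 30 + 6*F (q(F) = 6*(5 + F) = 30 + 6*F)
B(X) = -153 (B(X) = -1*153 = -153)
8856 + B(q(15)) = 8856 - 153 = 8703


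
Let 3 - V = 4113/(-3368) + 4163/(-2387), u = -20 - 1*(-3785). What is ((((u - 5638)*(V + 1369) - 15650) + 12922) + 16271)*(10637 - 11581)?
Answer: 2430222933366754/1004927 ≈ 2.4183e+9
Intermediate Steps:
u = 3765 (u = -20 + 3785 = 3765)
V = 47956963/8039416 (V = 3 - (4113/(-3368) + 4163/(-2387)) = 3 - (4113*(-1/3368) + 4163*(-1/2387)) = 3 - (-4113/3368 - 4163/2387) = 3 - 1*(-23838715/8039416) = 3 + 23838715/8039416 = 47956963/8039416 ≈ 5.9652)
((((u - 5638)*(V + 1369) - 15650) + 12922) + 16271)*(10637 - 11581) = ((((3765 - 5638)*(47956963/8039416 + 1369) - 15650) + 12922) + 16271)*(10637 - 11581) = (((-1873*11053917467/8039416 - 15650) + 12922) + 16271)*(-944) = (((-20703987415691/8039416 - 15650) + 12922) + 16271)*(-944) = ((-20829804276091/8039416 + 12922) + 16271)*(-944) = (-20725918942539/8039416 + 16271)*(-944) = -20595109604803/8039416*(-944) = 2430222933366754/1004927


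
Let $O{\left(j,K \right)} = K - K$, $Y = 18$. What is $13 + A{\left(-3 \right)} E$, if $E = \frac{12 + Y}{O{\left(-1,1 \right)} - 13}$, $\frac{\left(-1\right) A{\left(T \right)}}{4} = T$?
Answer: $- \frac{191}{13} \approx -14.692$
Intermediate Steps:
$O{\left(j,K \right)} = 0$
$A{\left(T \right)} = - 4 T$
$E = - \frac{30}{13}$ ($E = \frac{12 + 18}{0 - 13} = \frac{30}{-13} = 30 \left(- \frac{1}{13}\right) = - \frac{30}{13} \approx -2.3077$)
$13 + A{\left(-3 \right)} E = 13 + \left(-4\right) \left(-3\right) \left(- \frac{30}{13}\right) = 13 + 12 \left(- \frac{30}{13}\right) = 13 - \frac{360}{13} = - \frac{191}{13}$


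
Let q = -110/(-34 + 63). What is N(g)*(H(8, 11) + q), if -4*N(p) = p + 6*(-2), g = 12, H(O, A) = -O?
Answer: 0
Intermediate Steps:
N(p) = 3 - p/4 (N(p) = -(p + 6*(-2))/4 = -(p - 12)/4 = -(-12 + p)/4 = 3 - p/4)
q = -110/29 ≈ -3.7931
N(g)*(H(8, 11) + q) = (3 - 1/4*12)*(-1*8 - 110/29) = (3 - 3)*(-8 - 110/29) = 0*(-342/29) = 0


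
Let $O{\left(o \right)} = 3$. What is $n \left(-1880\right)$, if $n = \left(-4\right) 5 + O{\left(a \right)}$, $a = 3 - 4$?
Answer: $31960$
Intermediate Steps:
$a = -1$ ($a = 3 - 4 = -1$)
$n = -17$ ($n = \left(-4\right) 5 + 3 = -20 + 3 = -17$)
$n \left(-1880\right) = \left(-17\right) \left(-1880\right) = 31960$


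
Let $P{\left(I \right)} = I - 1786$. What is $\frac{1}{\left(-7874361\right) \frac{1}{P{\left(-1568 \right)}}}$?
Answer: $\frac{1118}{2624787} \approx 0.00042594$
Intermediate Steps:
$P{\left(I \right)} = -1786 + I$
$\frac{1}{\left(-7874361\right) \frac{1}{P{\left(-1568 \right)}}} = \frac{1}{\left(-7874361\right) \frac{1}{-1786 - 1568}} = \frac{1}{\left(-7874361\right) \frac{1}{-3354}} = \frac{1}{\left(-7874361\right) \left(- \frac{1}{3354}\right)} = \frac{1}{\frac{2624787}{1118}} = \frac{1118}{2624787}$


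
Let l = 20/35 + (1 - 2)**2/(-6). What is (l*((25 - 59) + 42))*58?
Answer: 3944/21 ≈ 187.81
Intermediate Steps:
l = 17/42 (l = 20*(1/35) + (-1)**2*(-1/6) = 4/7 + 1*(-1/6) = 4/7 - 1/6 = 17/42 ≈ 0.40476)
(l*((25 - 59) + 42))*58 = (17*((25 - 59) + 42)/42)*58 = (17*(-34 + 42)/42)*58 = ((17/42)*8)*58 = (68/21)*58 = 3944/21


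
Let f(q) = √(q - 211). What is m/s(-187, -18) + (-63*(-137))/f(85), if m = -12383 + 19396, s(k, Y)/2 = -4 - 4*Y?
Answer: 7013/136 - 411*I*√14/2 ≈ 51.566 - 768.91*I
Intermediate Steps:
f(q) = √(-211 + q)
s(k, Y) = -8 - 8*Y (s(k, Y) = 2*(-4 - 4*Y) = -8 - 8*Y)
m = 7013
m/s(-187, -18) + (-63*(-137))/f(85) = 7013/(-8 - 8*(-18)) + (-63*(-137))/(√(-211 + 85)) = 7013/(-8 + 144) + 8631/(√(-126)) = 7013/136 + 8631/((3*I*√14)) = 7013*(1/136) + 8631*(-I*√14/42) = 7013/136 - 411*I*√14/2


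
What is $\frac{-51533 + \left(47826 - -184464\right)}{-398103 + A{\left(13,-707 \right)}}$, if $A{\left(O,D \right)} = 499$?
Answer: $- \frac{180757}{397604} \approx -0.45462$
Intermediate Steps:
$\frac{-51533 + \left(47826 - -184464\right)}{-398103 + A{\left(13,-707 \right)}} = \frac{-51533 + \left(47826 - -184464\right)}{-398103 + 499} = \frac{-51533 + \left(47826 + 184464\right)}{-397604} = \left(-51533 + 232290\right) \left(- \frac{1}{397604}\right) = 180757 \left(- \frac{1}{397604}\right) = - \frac{180757}{397604}$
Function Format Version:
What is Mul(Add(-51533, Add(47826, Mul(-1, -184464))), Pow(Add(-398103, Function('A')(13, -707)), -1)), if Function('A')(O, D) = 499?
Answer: Rational(-180757, 397604) ≈ -0.45462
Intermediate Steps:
Mul(Add(-51533, Add(47826, Mul(-1, -184464))), Pow(Add(-398103, Function('A')(13, -707)), -1)) = Mul(Add(-51533, Add(47826, Mul(-1, -184464))), Pow(Add(-398103, 499), -1)) = Mul(Add(-51533, Add(47826, 184464)), Pow(-397604, -1)) = Mul(Add(-51533, 232290), Rational(-1, 397604)) = Mul(180757, Rational(-1, 397604)) = Rational(-180757, 397604)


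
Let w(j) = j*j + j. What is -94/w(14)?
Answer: -47/105 ≈ -0.44762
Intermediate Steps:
w(j) = j + j² (w(j) = j² + j = j + j²)
-94/w(14) = -94*1/(14*(1 + 14)) = -94/(14*15) = -94/210 = -94*1/210 = -47/105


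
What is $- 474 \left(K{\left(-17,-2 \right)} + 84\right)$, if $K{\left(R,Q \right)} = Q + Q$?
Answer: $-37920$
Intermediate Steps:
$K{\left(R,Q \right)} = 2 Q$
$- 474 \left(K{\left(-17,-2 \right)} + 84\right) = - 474 \left(2 \left(-2\right) + 84\right) = - 474 \left(-4 + 84\right) = \left(-474\right) 80 = -37920$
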